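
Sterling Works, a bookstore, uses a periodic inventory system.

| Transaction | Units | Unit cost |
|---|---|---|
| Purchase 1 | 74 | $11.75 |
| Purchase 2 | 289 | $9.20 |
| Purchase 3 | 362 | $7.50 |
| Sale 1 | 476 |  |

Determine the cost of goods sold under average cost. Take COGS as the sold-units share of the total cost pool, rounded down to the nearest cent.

Sale 1, sell 476: 476/725 × $6,243.30 → $4,099.04
Ending inventory (cost pool remaining) = $2,144.26

COGS = $4,099.04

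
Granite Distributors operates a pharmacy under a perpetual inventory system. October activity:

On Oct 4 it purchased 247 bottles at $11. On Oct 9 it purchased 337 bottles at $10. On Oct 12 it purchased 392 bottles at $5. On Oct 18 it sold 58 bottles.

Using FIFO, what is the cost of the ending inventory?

Ending inventory = $7,409

Oct 18, 58 sold [FIFO — oldest first]: 58 @ $11 = $638
Ending inventory: 189 @ $11 + 337 @ $10 + 392 @ $5 = $7,409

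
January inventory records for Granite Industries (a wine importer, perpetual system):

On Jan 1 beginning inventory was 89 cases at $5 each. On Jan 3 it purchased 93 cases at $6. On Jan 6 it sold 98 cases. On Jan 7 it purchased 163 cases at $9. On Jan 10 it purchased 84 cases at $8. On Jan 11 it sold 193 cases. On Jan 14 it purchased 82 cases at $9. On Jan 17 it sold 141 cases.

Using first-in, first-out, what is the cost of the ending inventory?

Ending inventory = $711

Jan 6, 98 sold [FIFO — oldest first]: 89 @ $5 + 9 @ $6 = $499
Jan 11, 193 sold [FIFO — oldest first]: 84 @ $6 + 109 @ $9 = $1,485
Jan 17, 141 sold [FIFO — oldest first]: 54 @ $9 + 84 @ $8 + 3 @ $9 = $1,185
Total COGS = $499 + $1,485 + $1,185 = $3,169
Ending inventory: 79 @ $9 = $711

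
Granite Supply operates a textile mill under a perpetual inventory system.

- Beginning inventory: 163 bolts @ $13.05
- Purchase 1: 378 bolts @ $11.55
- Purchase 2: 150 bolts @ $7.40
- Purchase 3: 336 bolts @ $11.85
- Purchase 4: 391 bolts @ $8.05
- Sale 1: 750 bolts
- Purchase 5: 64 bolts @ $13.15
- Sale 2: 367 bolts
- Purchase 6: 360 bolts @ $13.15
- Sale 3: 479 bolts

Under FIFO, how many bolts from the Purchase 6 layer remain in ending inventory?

Sale 1 (750) [FIFO — oldest first]: 163 @ $13.05 + 378 @ $11.55 + 150 @ $7.40 + 59 @ $11.85 = $8,302.20
Sale 2 (367) [FIFO — oldest first]: 277 @ $11.85 + 90 @ $8.05 = $4,006.95
Sale 3 (479) [FIFO — oldest first]: 301 @ $8.05 + 64 @ $13.15 + 114 @ $13.15 = $4,763.75
Total COGS = $8,302.20 + $4,006.95 + $4,763.75 = $17,072.90
Ending inventory: 246 @ $13.15 = $3,234.90

246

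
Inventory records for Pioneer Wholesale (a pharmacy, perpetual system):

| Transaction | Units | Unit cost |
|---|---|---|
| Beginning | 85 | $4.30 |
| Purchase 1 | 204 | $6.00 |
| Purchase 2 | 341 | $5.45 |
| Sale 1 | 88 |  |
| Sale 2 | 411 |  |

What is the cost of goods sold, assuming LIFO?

COGS = $2,806.45

Sale 1 (88) [LIFO — newest first]: 88 @ $5.45 = $479.60
Sale 2 (411) [LIFO — newest first]: 253 @ $5.45 + 158 @ $6.00 = $2,326.85
Total COGS = $479.60 + $2,326.85 = $2,806.45
Ending inventory: 85 @ $4.30 + 46 @ $6.00 = $641.50
Check: goods available $3,447.95 = COGS $2,806.45 + ending $641.50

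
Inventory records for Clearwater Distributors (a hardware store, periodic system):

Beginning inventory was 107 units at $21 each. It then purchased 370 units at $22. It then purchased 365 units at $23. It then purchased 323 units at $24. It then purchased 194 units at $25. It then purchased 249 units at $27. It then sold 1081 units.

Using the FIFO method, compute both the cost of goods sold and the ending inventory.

Sale 1 (1081) [FIFO — oldest first]: 107 @ $21 + 370 @ $22 + 365 @ $23 + 239 @ $24 = $24,518
Ending inventory: 84 @ $24 + 194 @ $25 + 249 @ $27 = $13,589

COGS = $24,518; ending inventory = $13,589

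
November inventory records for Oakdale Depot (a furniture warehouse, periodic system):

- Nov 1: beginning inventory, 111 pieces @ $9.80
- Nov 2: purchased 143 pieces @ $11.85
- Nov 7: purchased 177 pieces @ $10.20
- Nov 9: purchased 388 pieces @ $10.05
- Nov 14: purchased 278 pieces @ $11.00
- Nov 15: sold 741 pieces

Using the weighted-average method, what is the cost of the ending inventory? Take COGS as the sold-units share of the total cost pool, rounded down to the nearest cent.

Nov 15, sell 741: 741/1097 × $11,545.15 → $7,798.50
Ending inventory (cost pool remaining) = $3,746.65

Ending inventory = $3,746.65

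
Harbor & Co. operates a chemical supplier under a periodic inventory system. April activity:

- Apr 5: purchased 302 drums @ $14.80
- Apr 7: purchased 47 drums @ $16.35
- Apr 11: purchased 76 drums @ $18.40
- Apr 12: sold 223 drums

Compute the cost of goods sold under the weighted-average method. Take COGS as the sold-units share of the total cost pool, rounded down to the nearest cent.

COGS = $3,482.18

Apr 12, sell 223: 223/425 × $6,636.45 → $3,482.18
Ending inventory (cost pool remaining) = $3,154.27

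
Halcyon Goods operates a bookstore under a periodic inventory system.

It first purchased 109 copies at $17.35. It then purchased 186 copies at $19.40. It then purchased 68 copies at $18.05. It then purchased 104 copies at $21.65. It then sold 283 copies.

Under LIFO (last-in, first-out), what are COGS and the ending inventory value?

COGS = $5,632.40; ending inventory = $3,346.15

Sale 1 (283) [LIFO — newest first]: 104 @ $21.65 + 68 @ $18.05 + 111 @ $19.40 = $5,632.40
Ending inventory: 109 @ $17.35 + 75 @ $19.40 = $3,346.15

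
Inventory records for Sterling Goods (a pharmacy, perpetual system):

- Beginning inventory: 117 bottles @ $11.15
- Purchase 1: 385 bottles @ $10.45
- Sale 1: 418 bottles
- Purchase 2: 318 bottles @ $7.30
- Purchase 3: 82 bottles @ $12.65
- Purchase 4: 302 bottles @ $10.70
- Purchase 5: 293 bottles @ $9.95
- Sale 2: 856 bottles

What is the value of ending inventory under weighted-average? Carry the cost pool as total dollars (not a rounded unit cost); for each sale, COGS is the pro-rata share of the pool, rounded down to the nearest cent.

Ending inventory = $2,148.77

After Beginning: 117 on hand, pool $1,304.55 (≈ $11.1500 each)
After Purchase 1: 502 on hand, pool $5,327.80 (≈ $10.6131 each)
Sale 1, sell 418: 418/502 × $5,327.80 → $4,436.29
After Purchase 2: 402 on hand, pool $3,212.91 (≈ $7.9923 each)
After Purchase 3: 484 on hand, pool $4,250.21 (≈ $8.7814 each)
After Purchase 4: 786 on hand, pool $7,481.61 (≈ $9.5186 each)
After Purchase 5: 1079 on hand, pool $10,396.96 (≈ $9.6357 each)
Sale 2, sell 856: 856/1079 × $10,396.96 → $8,248.19
Total COGS = $4,436.29 + $8,248.19 = $12,684.48
Ending inventory (cost pool remaining) = $2,148.77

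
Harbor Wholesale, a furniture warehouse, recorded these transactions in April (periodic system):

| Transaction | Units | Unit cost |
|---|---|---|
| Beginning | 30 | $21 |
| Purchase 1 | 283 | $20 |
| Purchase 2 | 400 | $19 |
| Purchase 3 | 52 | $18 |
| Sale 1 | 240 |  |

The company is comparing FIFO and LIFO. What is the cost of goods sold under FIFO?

COGS = $4,830

FIFO COGS: 30 @ $21 + 210 @ $20 = $4,830
LIFO COGS: 52 @ $18 + 188 @ $19 = $4,508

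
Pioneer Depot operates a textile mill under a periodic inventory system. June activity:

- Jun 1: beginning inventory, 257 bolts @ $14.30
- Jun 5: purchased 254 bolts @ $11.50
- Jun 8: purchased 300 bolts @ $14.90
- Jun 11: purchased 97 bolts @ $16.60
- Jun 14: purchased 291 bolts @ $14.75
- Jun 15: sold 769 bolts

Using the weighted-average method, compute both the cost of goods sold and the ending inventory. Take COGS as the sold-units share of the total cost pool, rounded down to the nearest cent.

COGS = $10,883.08; ending inventory = $6,085.47

Jun 15, sell 769: 769/1199 × $16,968.55 → $10,883.08
Ending inventory (cost pool remaining) = $6,085.47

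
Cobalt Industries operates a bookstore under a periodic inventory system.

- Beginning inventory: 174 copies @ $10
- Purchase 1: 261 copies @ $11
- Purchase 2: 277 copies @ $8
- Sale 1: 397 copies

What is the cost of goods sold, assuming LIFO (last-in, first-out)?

Sale 1 (397) [LIFO — newest first]: 277 @ $8 + 120 @ $11 = $3,536
Ending inventory: 174 @ $10 + 141 @ $11 = $3,291
Check: goods available $6,827 = COGS $3,536 + ending $3,291

COGS = $3,536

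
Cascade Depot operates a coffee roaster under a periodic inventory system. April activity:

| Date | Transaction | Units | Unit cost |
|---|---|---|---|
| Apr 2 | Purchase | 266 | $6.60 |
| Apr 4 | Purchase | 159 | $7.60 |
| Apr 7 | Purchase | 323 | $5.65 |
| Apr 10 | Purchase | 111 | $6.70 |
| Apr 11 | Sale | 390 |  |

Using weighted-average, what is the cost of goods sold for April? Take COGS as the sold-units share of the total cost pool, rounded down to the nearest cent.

COGS = $2,511.91

Apr 11, sell 390: 390/859 × $5,532.65 → $2,511.91
Ending inventory (cost pool remaining) = $3,020.74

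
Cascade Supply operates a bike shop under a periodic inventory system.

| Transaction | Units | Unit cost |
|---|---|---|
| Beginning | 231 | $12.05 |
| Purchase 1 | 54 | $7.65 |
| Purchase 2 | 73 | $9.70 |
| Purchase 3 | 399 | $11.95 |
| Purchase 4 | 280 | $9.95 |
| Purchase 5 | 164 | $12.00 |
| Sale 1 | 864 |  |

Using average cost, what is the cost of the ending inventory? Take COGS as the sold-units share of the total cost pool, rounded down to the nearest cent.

Ending inventory = $3,767.56

Sale 1, sell 864: 864/1201 × $13,426.80 → $9,659.24
Ending inventory (cost pool remaining) = $3,767.56
Check: goods available $13,426.80 = COGS $9,659.24 + ending $3,767.56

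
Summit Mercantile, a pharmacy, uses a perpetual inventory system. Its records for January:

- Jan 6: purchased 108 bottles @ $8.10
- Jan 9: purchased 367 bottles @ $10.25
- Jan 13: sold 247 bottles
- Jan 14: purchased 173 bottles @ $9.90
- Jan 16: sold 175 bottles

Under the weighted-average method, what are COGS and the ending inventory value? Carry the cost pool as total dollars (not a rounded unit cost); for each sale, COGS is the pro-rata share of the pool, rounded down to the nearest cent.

After Jan 6: 108 on hand, pool $874.80 (≈ $8.1000 each)
After Jan 9: 475 on hand, pool $4,636.55 (≈ $9.7612 each)
Jan 13, sell 247: 247/475 × $4,636.55 → $2,411.00
After Jan 14: 401 on hand, pool $3,938.25 (≈ $9.8211 each)
Jan 16, sell 175: 175/401 × $3,938.25 → $1,718.68
Total COGS = $2,411.00 + $1,718.68 = $4,129.68
Ending inventory (cost pool remaining) = $2,219.57

COGS = $4,129.68; ending inventory = $2,219.57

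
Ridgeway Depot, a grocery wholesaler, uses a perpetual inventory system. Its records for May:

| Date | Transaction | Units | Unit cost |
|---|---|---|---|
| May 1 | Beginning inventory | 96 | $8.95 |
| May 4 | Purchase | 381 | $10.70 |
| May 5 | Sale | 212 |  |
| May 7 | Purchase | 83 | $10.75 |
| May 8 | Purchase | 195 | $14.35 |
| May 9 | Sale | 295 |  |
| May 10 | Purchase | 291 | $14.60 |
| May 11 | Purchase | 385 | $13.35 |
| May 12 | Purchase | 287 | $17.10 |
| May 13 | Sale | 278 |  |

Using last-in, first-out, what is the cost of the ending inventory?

Ending inventory = $12,027.85

May 5, 212 sold [LIFO — newest first]: 212 @ $10.70 = $2,268.40
May 9, 295 sold [LIFO — newest first]: 195 @ $14.35 + 83 @ $10.75 + 17 @ $10.70 = $3,872.40
May 13, 278 sold [LIFO — newest first]: 278 @ $17.10 = $4,753.80
Total COGS = $2,268.40 + $3,872.40 + $4,753.80 = $10,894.60
Ending inventory: 96 @ $8.95 + 152 @ $10.70 + 291 @ $14.60 + 385 @ $13.35 + 9 @ $17.10 = $12,027.85
Check: goods available $22,922.45 = COGS $10,894.60 + ending $12,027.85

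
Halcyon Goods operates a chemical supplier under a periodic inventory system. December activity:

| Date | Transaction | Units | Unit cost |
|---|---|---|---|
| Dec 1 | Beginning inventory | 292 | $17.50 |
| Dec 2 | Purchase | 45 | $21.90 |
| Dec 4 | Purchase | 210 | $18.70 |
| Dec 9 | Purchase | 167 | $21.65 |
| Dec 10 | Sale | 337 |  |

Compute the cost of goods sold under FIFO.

Dec 10, 337 sold [FIFO — oldest first]: 292 @ $17.50 + 45 @ $21.90 = $6,095.50
Ending inventory: 210 @ $18.70 + 167 @ $21.65 = $7,542.55
Check: goods available $13,638.05 = COGS $6,095.50 + ending $7,542.55

COGS = $6,095.50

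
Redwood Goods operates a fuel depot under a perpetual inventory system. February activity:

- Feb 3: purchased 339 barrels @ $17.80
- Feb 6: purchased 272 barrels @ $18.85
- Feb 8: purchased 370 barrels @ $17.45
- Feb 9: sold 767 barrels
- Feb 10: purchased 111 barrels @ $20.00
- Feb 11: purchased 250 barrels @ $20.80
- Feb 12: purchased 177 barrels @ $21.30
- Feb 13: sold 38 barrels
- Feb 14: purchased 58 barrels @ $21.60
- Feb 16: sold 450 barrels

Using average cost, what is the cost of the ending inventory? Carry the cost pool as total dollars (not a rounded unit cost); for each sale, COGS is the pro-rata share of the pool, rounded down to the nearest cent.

After Feb 3: 339 on hand, pool $6,034.20 (≈ $17.8000 each)
After Feb 6: 611 on hand, pool $11,161.40 (≈ $18.2674 each)
After Feb 8: 981 on hand, pool $17,617.90 (≈ $17.9591 each)
Feb 9, sell 767: 767/981 × $17,617.90 → $13,774.64
After Feb 10: 325 on hand, pool $6,063.26 (≈ $18.6562 each)
After Feb 11: 575 on hand, pool $11,263.26 (≈ $19.5883 each)
After Feb 12: 752 on hand, pool $15,033.36 (≈ $19.9912 each)
Feb 13, sell 38: 38/752 × $15,033.36 → $759.66
After Feb 14: 772 on hand, pool $15,526.50 (≈ $20.1120 each)
Feb 16, sell 450: 450/772 × $15,526.50 → $9,050.42
Total COGS = $13,774.64 + $759.66 + $9,050.42 = $23,584.72
Ending inventory (cost pool remaining) = $6,476.08

Ending inventory = $6,476.08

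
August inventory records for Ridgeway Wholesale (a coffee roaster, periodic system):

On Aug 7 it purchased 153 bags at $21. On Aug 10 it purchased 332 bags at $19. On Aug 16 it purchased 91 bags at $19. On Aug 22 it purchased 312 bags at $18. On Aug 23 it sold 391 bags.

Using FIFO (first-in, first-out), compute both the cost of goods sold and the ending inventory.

COGS = $7,735; ending inventory = $9,131

Aug 23, 391 sold [FIFO — oldest first]: 153 @ $21 + 238 @ $19 = $7,735
Ending inventory: 94 @ $19 + 91 @ $19 + 312 @ $18 = $9,131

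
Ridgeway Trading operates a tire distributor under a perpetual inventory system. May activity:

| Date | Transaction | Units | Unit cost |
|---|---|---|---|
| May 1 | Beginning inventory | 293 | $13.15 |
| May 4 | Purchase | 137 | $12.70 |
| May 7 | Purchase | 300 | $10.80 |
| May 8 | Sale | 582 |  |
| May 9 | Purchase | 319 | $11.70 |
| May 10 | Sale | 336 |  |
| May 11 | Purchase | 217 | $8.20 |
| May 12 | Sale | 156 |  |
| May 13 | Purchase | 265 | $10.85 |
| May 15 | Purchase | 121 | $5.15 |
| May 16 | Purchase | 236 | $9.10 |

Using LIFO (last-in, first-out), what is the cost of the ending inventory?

May 8, 582 sold [LIFO — newest first]: 300 @ $10.80 + 137 @ $12.70 + 145 @ $13.15 = $6,886.65
May 10, 336 sold [LIFO — newest first]: 319 @ $11.70 + 17 @ $13.15 = $3,955.85
May 12, 156 sold [LIFO — newest first]: 156 @ $8.20 = $1,279.20
Total COGS = $6,886.65 + $3,955.85 + $1,279.20 = $12,121.70
Ending inventory: 131 @ $13.15 + 61 @ $8.20 + 265 @ $10.85 + 121 @ $5.15 + 236 @ $9.10 = $7,868.85
Check: goods available $19,990.55 = COGS $12,121.70 + ending $7,868.85

Ending inventory = $7,868.85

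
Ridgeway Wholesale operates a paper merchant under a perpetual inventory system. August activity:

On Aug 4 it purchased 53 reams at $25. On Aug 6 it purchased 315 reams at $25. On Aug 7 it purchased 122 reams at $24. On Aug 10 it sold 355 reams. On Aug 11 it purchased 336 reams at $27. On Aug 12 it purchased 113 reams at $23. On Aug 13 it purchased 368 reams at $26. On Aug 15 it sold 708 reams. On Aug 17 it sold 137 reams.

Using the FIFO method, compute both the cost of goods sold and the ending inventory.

Aug 10, 355 sold [FIFO — oldest first]: 53 @ $25 + 302 @ $25 = $8,875
Aug 15, 708 sold [FIFO — oldest first]: 13 @ $25 + 122 @ $24 + 336 @ $27 + 113 @ $23 + 124 @ $26 = $18,148
Aug 17, 137 sold [FIFO — oldest first]: 137 @ $26 = $3,562
Total COGS = $8,875 + $18,148 + $3,562 = $30,585
Ending inventory: 107 @ $26 = $2,782
Check: goods available $33,367 = COGS $30,585 + ending $2,782

COGS = $30,585; ending inventory = $2,782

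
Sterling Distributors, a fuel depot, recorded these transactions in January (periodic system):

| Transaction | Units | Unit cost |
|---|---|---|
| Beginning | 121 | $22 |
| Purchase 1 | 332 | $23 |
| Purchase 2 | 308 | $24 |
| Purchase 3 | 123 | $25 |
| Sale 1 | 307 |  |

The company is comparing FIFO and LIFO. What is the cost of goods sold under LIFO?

FIFO COGS: 121 @ $22 + 186 @ $23 = $6,940
LIFO COGS: 123 @ $25 + 184 @ $24 = $7,491

COGS = $7,491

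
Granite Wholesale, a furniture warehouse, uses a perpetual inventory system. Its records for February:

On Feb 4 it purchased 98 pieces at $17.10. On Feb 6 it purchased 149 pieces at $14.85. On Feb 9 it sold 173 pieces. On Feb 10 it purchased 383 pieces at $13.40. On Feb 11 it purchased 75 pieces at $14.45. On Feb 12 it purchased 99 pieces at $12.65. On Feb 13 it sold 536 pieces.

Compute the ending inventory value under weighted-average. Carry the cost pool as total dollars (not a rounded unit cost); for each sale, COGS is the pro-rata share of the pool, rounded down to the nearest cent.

After Feb 4: 98 on hand, pool $1,675.80 (≈ $17.1000 each)
After Feb 6: 247 on hand, pool $3,888.45 (≈ $15.7427 each)
Feb 9, sell 173: 173/247 × $3,888.45 → $2,723.48
After Feb 10: 457 on hand, pool $6,297.17 (≈ $13.7794 each)
After Feb 11: 532 on hand, pool $7,380.92 (≈ $13.8739 each)
After Feb 12: 631 on hand, pool $8,633.27 (≈ $13.6819 each)
Feb 13, sell 536: 536/631 × $8,633.27 → $7,333.49
Total COGS = $2,723.48 + $7,333.49 = $10,056.97
Ending inventory (cost pool remaining) = $1,299.78

Ending inventory = $1,299.78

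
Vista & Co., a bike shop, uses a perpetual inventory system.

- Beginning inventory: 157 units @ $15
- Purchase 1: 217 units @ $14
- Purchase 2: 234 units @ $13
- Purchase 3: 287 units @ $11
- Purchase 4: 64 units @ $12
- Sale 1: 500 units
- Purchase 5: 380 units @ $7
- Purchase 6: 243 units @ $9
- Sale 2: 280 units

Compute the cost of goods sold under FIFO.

COGS = $10,327

Sale 1 (500) [FIFO — oldest first]: 157 @ $15 + 217 @ $14 + 126 @ $13 = $7,031
Sale 2 (280) [FIFO — oldest first]: 108 @ $13 + 172 @ $11 = $3,296
Total COGS = $7,031 + $3,296 = $10,327
Ending inventory: 115 @ $11 + 64 @ $12 + 380 @ $7 + 243 @ $9 = $6,880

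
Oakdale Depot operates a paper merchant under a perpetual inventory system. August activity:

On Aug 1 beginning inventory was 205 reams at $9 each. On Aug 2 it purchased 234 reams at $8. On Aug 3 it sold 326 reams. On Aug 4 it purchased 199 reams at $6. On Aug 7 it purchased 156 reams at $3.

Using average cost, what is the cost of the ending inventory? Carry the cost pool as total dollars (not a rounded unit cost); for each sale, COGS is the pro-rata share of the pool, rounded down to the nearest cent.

Ending inventory = $2,618.77

After Aug 1: 205 on hand, pool $1,845.00 (≈ $9.0000 each)
After Aug 2: 439 on hand, pool $3,717.00 (≈ $8.4670 each)
Aug 3, sell 326: 326/439 × $3,717.00 → $2,760.23
After Aug 4: 312 on hand, pool $2,150.77 (≈ $6.8935 each)
After Aug 7: 468 on hand, pool $2,618.77 (≈ $5.5957 each)
Ending inventory (cost pool remaining) = $2,618.77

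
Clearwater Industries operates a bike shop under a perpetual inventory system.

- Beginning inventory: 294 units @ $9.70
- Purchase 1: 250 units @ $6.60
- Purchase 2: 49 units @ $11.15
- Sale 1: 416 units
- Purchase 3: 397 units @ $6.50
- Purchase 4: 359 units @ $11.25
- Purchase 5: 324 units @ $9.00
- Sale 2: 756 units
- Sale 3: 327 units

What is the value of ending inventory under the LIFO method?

Sale 1 (416) [LIFO — newest first]: 49 @ $11.15 + 250 @ $6.60 + 117 @ $9.70 = $3,331.25
Sale 2 (756) [LIFO — newest first]: 324 @ $9.00 + 359 @ $11.25 + 73 @ $6.50 = $7,429.25
Sale 3 (327) [LIFO — newest first]: 324 @ $6.50 + 3 @ $9.70 = $2,135.10
Total COGS = $3,331.25 + $7,429.25 + $2,135.10 = $12,895.60
Ending inventory: 174 @ $9.70 = $1,687.80
Check: goods available $14,583.40 = COGS $12,895.60 + ending $1,687.80

Ending inventory = $1,687.80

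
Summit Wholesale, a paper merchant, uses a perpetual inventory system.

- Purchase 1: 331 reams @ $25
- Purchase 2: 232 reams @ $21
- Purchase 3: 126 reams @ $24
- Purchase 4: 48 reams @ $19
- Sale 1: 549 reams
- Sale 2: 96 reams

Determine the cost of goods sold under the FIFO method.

Sale 1 (549) [FIFO — oldest first]: 331 @ $25 + 218 @ $21 = $12,853
Sale 2 (96) [FIFO — oldest first]: 14 @ $21 + 82 @ $24 = $2,262
Total COGS = $12,853 + $2,262 = $15,115
Ending inventory: 44 @ $24 + 48 @ $19 = $1,968

COGS = $15,115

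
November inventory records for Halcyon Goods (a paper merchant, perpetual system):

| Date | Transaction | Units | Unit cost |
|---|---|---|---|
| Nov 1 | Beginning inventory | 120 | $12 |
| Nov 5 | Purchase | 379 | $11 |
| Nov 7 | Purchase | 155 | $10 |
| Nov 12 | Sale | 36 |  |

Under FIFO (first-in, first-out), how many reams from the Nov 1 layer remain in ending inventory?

84

Nov 12, 36 sold [FIFO — oldest first]: 36 @ $12 = $432
Ending inventory: 84 @ $12 + 379 @ $11 + 155 @ $10 = $6,727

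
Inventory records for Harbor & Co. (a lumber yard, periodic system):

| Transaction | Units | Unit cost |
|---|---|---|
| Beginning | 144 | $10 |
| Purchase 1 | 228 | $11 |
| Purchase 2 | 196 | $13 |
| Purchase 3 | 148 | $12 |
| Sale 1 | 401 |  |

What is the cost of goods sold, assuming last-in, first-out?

Sale 1 (401) [LIFO — newest first]: 148 @ $12 + 196 @ $13 + 57 @ $11 = $4,951
Ending inventory: 144 @ $10 + 171 @ $11 = $3,321

COGS = $4,951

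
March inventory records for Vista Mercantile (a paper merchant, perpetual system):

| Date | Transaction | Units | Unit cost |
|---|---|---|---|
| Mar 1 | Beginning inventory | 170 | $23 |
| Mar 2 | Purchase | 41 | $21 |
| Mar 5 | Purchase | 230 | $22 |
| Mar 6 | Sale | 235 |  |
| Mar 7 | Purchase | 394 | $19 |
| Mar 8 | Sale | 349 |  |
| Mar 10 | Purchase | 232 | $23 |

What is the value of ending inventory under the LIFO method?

Mar 6, 235 sold [LIFO — newest first]: 230 @ $22 + 5 @ $21 = $5,165
Mar 8, 349 sold [LIFO — newest first]: 349 @ $19 = $6,631
Total COGS = $5,165 + $6,631 = $11,796
Ending inventory: 170 @ $23 + 36 @ $21 + 45 @ $19 + 232 @ $23 = $10,857

Ending inventory = $10,857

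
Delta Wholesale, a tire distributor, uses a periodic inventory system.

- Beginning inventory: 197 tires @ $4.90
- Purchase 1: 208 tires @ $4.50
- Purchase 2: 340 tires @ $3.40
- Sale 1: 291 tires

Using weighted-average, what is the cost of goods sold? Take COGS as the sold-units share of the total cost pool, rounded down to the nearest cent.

COGS = $1,194.19

Sale 1, sell 291: 291/745 × $3,057.30 → $1,194.19
Ending inventory (cost pool remaining) = $1,863.11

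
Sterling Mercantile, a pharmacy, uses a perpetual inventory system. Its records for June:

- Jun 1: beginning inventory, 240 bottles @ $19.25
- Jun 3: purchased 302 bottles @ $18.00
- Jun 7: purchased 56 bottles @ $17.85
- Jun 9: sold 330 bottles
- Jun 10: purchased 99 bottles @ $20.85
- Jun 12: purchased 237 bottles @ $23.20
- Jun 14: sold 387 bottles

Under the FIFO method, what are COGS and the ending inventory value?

COGS = $13,583.75; ending inventory = $5,034.40

Jun 9, 330 sold [FIFO — oldest first]: 240 @ $19.25 + 90 @ $18.00 = $6,240.00
Jun 14, 387 sold [FIFO — oldest first]: 212 @ $18.00 + 56 @ $17.85 + 99 @ $20.85 + 20 @ $23.20 = $7,343.75
Total COGS = $6,240.00 + $7,343.75 = $13,583.75
Ending inventory: 217 @ $23.20 = $5,034.40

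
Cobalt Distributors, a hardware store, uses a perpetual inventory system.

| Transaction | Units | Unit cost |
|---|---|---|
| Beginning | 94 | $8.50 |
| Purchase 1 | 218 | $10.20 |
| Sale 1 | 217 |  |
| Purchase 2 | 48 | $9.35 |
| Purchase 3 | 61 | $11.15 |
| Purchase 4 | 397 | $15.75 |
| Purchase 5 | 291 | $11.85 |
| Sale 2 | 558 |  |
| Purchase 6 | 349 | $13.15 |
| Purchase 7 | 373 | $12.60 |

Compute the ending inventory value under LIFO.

Ending inventory = $13,274.80

Sale 1 (217) [LIFO — newest first]: 217 @ $10.20 = $2,213.40
Sale 2 (558) [LIFO — newest first]: 291 @ $11.85 + 267 @ $15.75 = $7,653.60
Total COGS = $2,213.40 + $7,653.60 = $9,867.00
Ending inventory: 94 @ $8.50 + 1 @ $10.20 + 48 @ $9.35 + 61 @ $11.15 + 130 @ $15.75 + 349 @ $13.15 + 373 @ $12.60 = $13,274.80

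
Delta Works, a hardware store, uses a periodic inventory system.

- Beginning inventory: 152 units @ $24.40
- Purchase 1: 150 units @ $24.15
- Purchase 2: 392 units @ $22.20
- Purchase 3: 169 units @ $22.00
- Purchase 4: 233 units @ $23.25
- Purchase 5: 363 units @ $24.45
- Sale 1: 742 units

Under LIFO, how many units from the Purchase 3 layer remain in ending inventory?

Sale 1 (742) [LIFO — newest first]: 363 @ $24.45 + 233 @ $23.25 + 146 @ $22.00 = $17,504.60
Ending inventory: 152 @ $24.40 + 150 @ $24.15 + 392 @ $22.20 + 23 @ $22.00 = $16,539.70

23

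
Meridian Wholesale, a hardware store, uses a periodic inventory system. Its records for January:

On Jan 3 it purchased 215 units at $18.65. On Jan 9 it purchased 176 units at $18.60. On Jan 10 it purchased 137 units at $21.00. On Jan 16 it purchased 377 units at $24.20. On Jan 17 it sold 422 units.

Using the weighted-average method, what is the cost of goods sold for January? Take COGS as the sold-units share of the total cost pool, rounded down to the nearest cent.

Jan 17, sell 422: 422/905 × $19,283.75 → $8,991.98
Ending inventory (cost pool remaining) = $10,291.77

COGS = $8,991.98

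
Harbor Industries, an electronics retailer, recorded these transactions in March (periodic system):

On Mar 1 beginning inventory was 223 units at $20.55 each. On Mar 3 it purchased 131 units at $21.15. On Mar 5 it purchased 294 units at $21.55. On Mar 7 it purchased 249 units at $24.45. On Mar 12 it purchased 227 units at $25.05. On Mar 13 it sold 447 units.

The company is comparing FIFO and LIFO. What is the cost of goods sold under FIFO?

FIFO COGS: 223 @ $20.55 + 131 @ $21.15 + 93 @ $21.55 = $9,357.45
LIFO COGS: 227 @ $25.05 + 220 @ $24.45 = $11,065.35

COGS = $9,357.45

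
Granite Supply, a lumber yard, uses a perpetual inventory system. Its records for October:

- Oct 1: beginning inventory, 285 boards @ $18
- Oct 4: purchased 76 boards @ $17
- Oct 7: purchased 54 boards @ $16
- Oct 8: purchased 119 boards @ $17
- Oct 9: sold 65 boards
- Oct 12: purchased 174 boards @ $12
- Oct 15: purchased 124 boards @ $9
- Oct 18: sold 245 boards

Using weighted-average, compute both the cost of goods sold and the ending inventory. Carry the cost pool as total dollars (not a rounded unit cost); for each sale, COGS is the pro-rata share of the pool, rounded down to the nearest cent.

COGS = $4,768.14; ending inventory = $7,744.86

After Oct 1: 285 on hand, pool $5,130.00 (≈ $18.0000 each)
After Oct 4: 361 on hand, pool $6,422.00 (≈ $17.7895 each)
After Oct 7: 415 on hand, pool $7,286.00 (≈ $17.5566 each)
After Oct 8: 534 on hand, pool $9,309.00 (≈ $17.4326 each)
Oct 9, sell 65: 65/534 × $9,309.00 → $1,133.11
After Oct 12: 643 on hand, pool $10,263.89 (≈ $15.9625 each)
After Oct 15: 767 on hand, pool $11,379.89 (≈ $14.8369 each)
Oct 18, sell 245: 245/767 × $11,379.89 → $3,635.03
Total COGS = $1,133.11 + $3,635.03 = $4,768.14
Ending inventory (cost pool remaining) = $7,744.86
Check: goods available $12,513.00 = COGS $4,768.14 + ending $7,744.86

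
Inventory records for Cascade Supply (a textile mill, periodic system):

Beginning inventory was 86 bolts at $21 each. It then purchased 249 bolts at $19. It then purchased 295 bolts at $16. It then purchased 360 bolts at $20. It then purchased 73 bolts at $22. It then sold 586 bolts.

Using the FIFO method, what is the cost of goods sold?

COGS = $10,553

Sale 1 (586) [FIFO — oldest first]: 86 @ $21 + 249 @ $19 + 251 @ $16 = $10,553
Ending inventory: 44 @ $16 + 360 @ $20 + 73 @ $22 = $9,510
Check: goods available $20,063 = COGS $10,553 + ending $9,510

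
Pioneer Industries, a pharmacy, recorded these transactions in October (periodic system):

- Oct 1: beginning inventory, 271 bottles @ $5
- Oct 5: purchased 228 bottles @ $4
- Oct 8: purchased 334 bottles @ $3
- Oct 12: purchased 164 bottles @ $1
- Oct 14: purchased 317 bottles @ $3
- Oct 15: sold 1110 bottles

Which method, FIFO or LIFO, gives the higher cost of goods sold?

FIFO

FIFO COGS: 271 @ $5 + 228 @ $4 + 334 @ $3 + 164 @ $1 + 113 @ $3 = $3,772
LIFO COGS: 317 @ $3 + 164 @ $1 + 334 @ $3 + 228 @ $4 + 67 @ $5 = $3,364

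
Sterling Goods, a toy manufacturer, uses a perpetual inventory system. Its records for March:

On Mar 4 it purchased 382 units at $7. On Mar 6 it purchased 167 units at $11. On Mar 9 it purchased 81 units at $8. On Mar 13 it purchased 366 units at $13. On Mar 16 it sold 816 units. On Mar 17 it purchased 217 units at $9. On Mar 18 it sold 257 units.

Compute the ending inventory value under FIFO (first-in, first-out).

Ending inventory = $1,260

Mar 16, 816 sold [FIFO — oldest first]: 382 @ $7 + 167 @ $11 + 81 @ $8 + 186 @ $13 = $7,577
Mar 18, 257 sold [FIFO — oldest first]: 180 @ $13 + 77 @ $9 = $3,033
Total COGS = $7,577 + $3,033 = $10,610
Ending inventory: 140 @ $9 = $1,260
Check: goods available $11,870 = COGS $10,610 + ending $1,260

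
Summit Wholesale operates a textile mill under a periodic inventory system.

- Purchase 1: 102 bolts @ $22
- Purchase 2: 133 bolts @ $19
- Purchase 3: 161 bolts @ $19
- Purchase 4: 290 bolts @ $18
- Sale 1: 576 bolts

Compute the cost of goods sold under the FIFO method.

Sale 1 (576) [FIFO — oldest first]: 102 @ $22 + 133 @ $19 + 161 @ $19 + 180 @ $18 = $11,070
Ending inventory: 110 @ $18 = $1,980
Check: goods available $13,050 = COGS $11,070 + ending $1,980

COGS = $11,070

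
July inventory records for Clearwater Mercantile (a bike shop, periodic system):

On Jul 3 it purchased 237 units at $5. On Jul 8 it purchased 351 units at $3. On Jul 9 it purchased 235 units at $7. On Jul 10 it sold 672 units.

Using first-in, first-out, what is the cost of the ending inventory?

Jul 10, 672 sold [FIFO — oldest first]: 237 @ $5 + 351 @ $3 + 84 @ $7 = $2,826
Ending inventory: 151 @ $7 = $1,057

Ending inventory = $1,057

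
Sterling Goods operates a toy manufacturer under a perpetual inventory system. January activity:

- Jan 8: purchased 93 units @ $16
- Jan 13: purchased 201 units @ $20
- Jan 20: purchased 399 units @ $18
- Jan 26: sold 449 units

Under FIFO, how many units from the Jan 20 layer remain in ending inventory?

Jan 26, 449 sold [FIFO — oldest first]: 93 @ $16 + 201 @ $20 + 155 @ $18 = $8,298
Ending inventory: 244 @ $18 = $4,392
Check: goods available $12,690 = COGS $8,298 + ending $4,392

244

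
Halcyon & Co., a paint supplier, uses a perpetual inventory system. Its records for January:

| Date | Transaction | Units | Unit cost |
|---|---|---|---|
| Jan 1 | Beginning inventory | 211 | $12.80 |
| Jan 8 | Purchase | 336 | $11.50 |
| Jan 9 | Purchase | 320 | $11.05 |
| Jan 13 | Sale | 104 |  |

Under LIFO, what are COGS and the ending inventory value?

Jan 13, 104 sold [LIFO — newest first]: 104 @ $11.05 = $1,149.20
Ending inventory: 211 @ $12.80 + 336 @ $11.50 + 216 @ $11.05 = $8,951.60

COGS = $1,149.20; ending inventory = $8,951.60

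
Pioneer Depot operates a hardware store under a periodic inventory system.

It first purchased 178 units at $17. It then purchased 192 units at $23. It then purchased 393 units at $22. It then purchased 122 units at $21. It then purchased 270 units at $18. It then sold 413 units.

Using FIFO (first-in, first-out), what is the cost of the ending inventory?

Sale 1 (413) [FIFO — oldest first]: 178 @ $17 + 192 @ $23 + 43 @ $22 = $8,388
Ending inventory: 350 @ $22 + 122 @ $21 + 270 @ $18 = $15,122
Check: goods available $23,510 = COGS $8,388 + ending $15,122

Ending inventory = $15,122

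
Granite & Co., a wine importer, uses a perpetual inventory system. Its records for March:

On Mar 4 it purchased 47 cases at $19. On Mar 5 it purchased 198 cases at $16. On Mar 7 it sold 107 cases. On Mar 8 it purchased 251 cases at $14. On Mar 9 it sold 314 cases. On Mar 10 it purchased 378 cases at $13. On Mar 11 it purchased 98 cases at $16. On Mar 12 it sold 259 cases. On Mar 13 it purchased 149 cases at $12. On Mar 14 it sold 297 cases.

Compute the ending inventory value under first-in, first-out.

Mar 7, 107 sold [FIFO — oldest first]: 47 @ $19 + 60 @ $16 = $1,853
Mar 9, 314 sold [FIFO — oldest first]: 138 @ $16 + 176 @ $14 = $4,672
Mar 12, 259 sold [FIFO — oldest first]: 75 @ $14 + 184 @ $13 = $3,442
Mar 14, 297 sold [FIFO — oldest first]: 194 @ $13 + 98 @ $16 + 5 @ $12 = $4,150
Total COGS = $1,853 + $4,672 + $3,442 + $4,150 = $14,117
Ending inventory: 144 @ $12 = $1,728
Check: goods available $15,845 = COGS $14,117 + ending $1,728

Ending inventory = $1,728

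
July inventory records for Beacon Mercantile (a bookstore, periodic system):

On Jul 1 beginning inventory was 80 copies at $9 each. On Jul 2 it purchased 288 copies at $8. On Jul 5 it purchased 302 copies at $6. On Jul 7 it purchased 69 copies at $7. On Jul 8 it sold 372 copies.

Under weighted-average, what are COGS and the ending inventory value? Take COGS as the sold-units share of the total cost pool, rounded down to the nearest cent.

Jul 8, sell 372: 372/739 × $5,319.00 → $2,677.49
Ending inventory (cost pool remaining) = $2,641.51

COGS = $2,677.49; ending inventory = $2,641.51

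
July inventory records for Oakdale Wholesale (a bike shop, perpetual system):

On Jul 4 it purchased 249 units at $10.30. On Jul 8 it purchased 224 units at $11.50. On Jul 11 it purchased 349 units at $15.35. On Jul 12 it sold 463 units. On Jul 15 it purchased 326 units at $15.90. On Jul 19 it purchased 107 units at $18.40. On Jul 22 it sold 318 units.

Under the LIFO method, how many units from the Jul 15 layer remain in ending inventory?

115

Jul 12, 463 sold [LIFO — newest first]: 349 @ $15.35 + 114 @ $11.50 = $6,668.15
Jul 22, 318 sold [LIFO — newest first]: 107 @ $18.40 + 211 @ $15.90 = $5,323.70
Total COGS = $6,668.15 + $5,323.70 = $11,991.85
Ending inventory: 249 @ $10.30 + 110 @ $11.50 + 115 @ $15.90 = $5,658.20
Check: goods available $17,650.05 = COGS $11,991.85 + ending $5,658.20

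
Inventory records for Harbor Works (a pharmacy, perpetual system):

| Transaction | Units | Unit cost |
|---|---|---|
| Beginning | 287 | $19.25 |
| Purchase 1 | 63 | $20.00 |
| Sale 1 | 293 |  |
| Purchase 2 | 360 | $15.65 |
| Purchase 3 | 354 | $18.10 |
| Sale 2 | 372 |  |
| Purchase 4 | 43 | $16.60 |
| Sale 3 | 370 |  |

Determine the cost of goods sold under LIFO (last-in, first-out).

COGS = $18,207.95

Sale 1 (293) [LIFO — newest first]: 63 @ $20.00 + 230 @ $19.25 = $5,687.50
Sale 2 (372) [LIFO — newest first]: 354 @ $18.10 + 18 @ $15.65 = $6,689.10
Sale 3 (370) [LIFO — newest first]: 43 @ $16.60 + 327 @ $15.65 = $5,831.35
Total COGS = $5,687.50 + $6,689.10 + $5,831.35 = $18,207.95
Ending inventory: 57 @ $19.25 + 15 @ $15.65 = $1,332.00
Check: goods available $19,539.95 = COGS $18,207.95 + ending $1,332.00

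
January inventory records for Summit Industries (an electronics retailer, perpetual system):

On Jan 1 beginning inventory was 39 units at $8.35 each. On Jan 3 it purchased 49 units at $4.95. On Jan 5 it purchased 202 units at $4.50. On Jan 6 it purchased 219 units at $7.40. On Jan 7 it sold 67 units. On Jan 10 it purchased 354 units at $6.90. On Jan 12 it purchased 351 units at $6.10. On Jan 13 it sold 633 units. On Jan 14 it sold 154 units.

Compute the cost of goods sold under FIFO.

Jan 7, 67 sold [FIFO — oldest first]: 39 @ $8.35 + 28 @ $4.95 = $464.25
Jan 13, 633 sold [FIFO — oldest first]: 21 @ $4.95 + 202 @ $4.50 + 219 @ $7.40 + 191 @ $6.90 = $3,951.45
Jan 14, 154 sold [FIFO — oldest first]: 154 @ $6.90 = $1,062.60
Total COGS = $464.25 + $3,951.45 + $1,062.60 = $5,478.30
Ending inventory: 9 @ $6.90 + 351 @ $6.10 = $2,203.20

COGS = $5,478.30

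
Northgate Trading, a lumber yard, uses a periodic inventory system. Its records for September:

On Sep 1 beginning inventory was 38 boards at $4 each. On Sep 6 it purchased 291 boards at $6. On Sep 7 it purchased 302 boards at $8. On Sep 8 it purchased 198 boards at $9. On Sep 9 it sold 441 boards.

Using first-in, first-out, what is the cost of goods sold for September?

COGS = $2,794

Sep 9, 441 sold [FIFO — oldest first]: 38 @ $4 + 291 @ $6 + 112 @ $8 = $2,794
Ending inventory: 190 @ $8 + 198 @ $9 = $3,302
Check: goods available $6,096 = COGS $2,794 + ending $3,302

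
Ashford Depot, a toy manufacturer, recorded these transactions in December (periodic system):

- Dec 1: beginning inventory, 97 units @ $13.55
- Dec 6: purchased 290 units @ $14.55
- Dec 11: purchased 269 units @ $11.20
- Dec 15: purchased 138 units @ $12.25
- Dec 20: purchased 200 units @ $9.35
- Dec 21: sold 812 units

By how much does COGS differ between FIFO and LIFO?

$849.40

FIFO COGS: 97 @ $13.55 + 290 @ $14.55 + 269 @ $11.20 + 138 @ $12.25 + 18 @ $9.35 = $10,405.45
LIFO COGS: 200 @ $9.35 + 138 @ $12.25 + 269 @ $11.20 + 205 @ $14.55 = $9,556.05
Difference = |$10,405.45 − $9,556.05| = $849.40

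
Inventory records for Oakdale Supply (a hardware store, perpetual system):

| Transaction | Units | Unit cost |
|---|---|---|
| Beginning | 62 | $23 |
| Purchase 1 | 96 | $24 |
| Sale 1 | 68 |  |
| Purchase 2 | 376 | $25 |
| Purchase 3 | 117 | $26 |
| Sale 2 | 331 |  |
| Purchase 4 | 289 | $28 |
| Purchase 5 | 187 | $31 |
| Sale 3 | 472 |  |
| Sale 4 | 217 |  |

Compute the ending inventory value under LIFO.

Sale 1 (68) [LIFO — newest first]: 68 @ $24 = $1,632
Sale 2 (331) [LIFO — newest first]: 117 @ $26 + 214 @ $25 = $8,392
Sale 3 (472) [LIFO — newest first]: 187 @ $31 + 285 @ $28 = $13,777
Sale 4 (217) [LIFO — newest first]: 4 @ $28 + 162 @ $25 + 28 @ $24 + 23 @ $23 = $5,363
Total COGS = $1,632 + $8,392 + $13,777 + $5,363 = $29,164
Ending inventory: 39 @ $23 = $897
Check: goods available $30,061 = COGS $29,164 + ending $897

Ending inventory = $897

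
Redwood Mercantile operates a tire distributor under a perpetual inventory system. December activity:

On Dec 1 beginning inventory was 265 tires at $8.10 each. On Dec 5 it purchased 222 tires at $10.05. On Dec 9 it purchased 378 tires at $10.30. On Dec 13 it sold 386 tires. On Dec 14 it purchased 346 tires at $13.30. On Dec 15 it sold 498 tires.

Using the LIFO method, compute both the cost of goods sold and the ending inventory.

COGS = $10,103.20; ending inventory = $2,769.60

Dec 13, 386 sold [LIFO — newest first]: 378 @ $10.30 + 8 @ $10.05 = $3,973.80
Dec 15, 498 sold [LIFO — newest first]: 346 @ $13.30 + 152 @ $10.05 = $6,129.40
Total COGS = $3,973.80 + $6,129.40 = $10,103.20
Ending inventory: 265 @ $8.10 + 62 @ $10.05 = $2,769.60
Check: goods available $12,872.80 = COGS $10,103.20 + ending $2,769.60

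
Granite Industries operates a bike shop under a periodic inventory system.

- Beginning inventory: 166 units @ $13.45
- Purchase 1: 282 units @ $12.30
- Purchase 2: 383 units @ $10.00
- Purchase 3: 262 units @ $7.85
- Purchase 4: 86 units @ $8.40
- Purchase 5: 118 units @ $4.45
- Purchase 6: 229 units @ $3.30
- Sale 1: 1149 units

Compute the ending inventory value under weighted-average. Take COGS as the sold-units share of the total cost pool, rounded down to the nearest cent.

Sale 1, sell 1149: 1149/1526 × $13,591.20 → $10,233.47
Ending inventory (cost pool remaining) = $3,357.73

Ending inventory = $3,357.73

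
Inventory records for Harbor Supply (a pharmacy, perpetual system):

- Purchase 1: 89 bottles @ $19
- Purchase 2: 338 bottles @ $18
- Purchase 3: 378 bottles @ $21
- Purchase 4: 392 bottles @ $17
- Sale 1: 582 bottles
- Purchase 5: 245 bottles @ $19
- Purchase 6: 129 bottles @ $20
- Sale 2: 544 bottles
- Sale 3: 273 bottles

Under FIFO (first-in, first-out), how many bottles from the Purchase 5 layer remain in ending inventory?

Sale 1 (582) [FIFO — oldest first]: 89 @ $19 + 338 @ $18 + 155 @ $21 = $11,030
Sale 2 (544) [FIFO — oldest first]: 223 @ $21 + 321 @ $17 = $10,140
Sale 3 (273) [FIFO — oldest first]: 71 @ $17 + 202 @ $19 = $5,045
Total COGS = $11,030 + $10,140 + $5,045 = $26,215
Ending inventory: 43 @ $19 + 129 @ $20 = $3,397
Check: goods available $29,612 = COGS $26,215 + ending $3,397

43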